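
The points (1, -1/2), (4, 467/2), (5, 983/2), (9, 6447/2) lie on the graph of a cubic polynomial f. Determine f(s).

f(s) = 5s^3 - 5s^2 - 2s + 3/2

Write f(s) = as^3 + bs^2 + cs + d. Substituting each data point gives a linear system:
  a + b + c + d = -1/2
  64a + 16b + 4c + d = 467/2
  125a + 25b + 5c + d = 983/2
  729a + 81b + 9c + d = 6447/2
Solving the system yields a = 5, b = -5, c = -2, d = 3/2.
So f(s) = 5s³ - 5s² - 2s + 3/2.
Check: f(4) = 467/2. ✓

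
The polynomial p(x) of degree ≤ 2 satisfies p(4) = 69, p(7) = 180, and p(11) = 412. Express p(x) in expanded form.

Write p(x) = ax^2 + bx + c. Substituting each data point gives a linear system:
  16a + 4b + c = 69
  49a + 7b + c = 180
  121a + 11b + c = 412
Solving the system yields a = 3, b = 4, c = 5.
So p(x) = 3x^2 + 4x + 5.
Check: p(7) = 180. ✓

p(x) = 3x^2 + 4x + 5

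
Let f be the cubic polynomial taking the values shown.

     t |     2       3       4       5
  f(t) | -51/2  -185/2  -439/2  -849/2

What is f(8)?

-3375/2

Write f(t) = at^3 + bt^2 + ct + d. Substituting each data point gives a linear system:
  8a + 4b + 2c + d = -51/2
  27a + 9b + 3c + d = -185/2
  64a + 16b + 4c + d = -439/2
  125a + 25b + 5c + d = -849/2
Solving the system yields a = -3, b = -3, c = 5, d = 1/2.
So f(t) = -3t^3 - 3t^2 + 5t + 1/2.
Then f(8) = -3375/2.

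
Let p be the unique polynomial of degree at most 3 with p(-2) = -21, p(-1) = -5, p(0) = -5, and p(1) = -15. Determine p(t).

Using the Lagrange interpolation formula with nodes -2, -1, 0, 1:
  L_0(t) = (t + 1)t(t - 1) / -6
  L_1(t) = (t + 2)t(t - 1) / 2
  L_2(t) = (t + 2)(t + 1)(t - 1) / -2
  L_3(t) = (t + 2)(t + 1)t / 6
Then p(t) = -21·L_0(t) - 5·L_1(t) - 5·L_2(t) - 15·L_3(t).
Expanding and collecting terms gives p(t) = t^3 - 5t^2 - 6t - 5.
Check: p(1) = -15. ✓

p(t) = t^3 - 5t^2 - 6t - 5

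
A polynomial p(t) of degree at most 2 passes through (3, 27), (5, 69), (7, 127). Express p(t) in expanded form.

p(t) = 2t^2 + 5t - 6

Write p(t) = at^2 + bt + c. Substituting each data point gives a linear system:
  9a + 3b + c = 27
  25a + 5b + c = 69
  49a + 7b + c = 127
Solving the system yields a = 2, b = 5, c = -6.
So p(t) = 2t^2 + 5t - 6.
Check: p(3) = 27. ✓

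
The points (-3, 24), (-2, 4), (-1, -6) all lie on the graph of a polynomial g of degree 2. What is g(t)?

Write g(t) = at^2 + bt + c. Substituting each data point gives a linear system:
  9a - 3b + c = 24
  4a - 2b + c = 4
  a - b + c = -6
Solving the system yields a = 5, b = 5, c = -6.
So g(t) = 5t^2 + 5t - 6.
Check: g(-2) = 4. ✓

g(t) = 5t^2 + 5t - 6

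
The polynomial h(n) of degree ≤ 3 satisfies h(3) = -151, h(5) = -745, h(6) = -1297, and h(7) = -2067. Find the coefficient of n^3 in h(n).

-6

Write h(n) = an^3 + bn^2 + cn + d. Substituting each data point gives a linear system:
  27a + 9b + 3c + d = -151
  125a + 25b + 5c + d = -745
  216a + 36b + 6c + d = -1297
  343a + 49b + 7c + d = -2067
Solving the system yields a = -6, b = -1, c = 5, d = 5.
So h(n) = -6n³ - n² + 5n + 5.
The leading coefficient is -6.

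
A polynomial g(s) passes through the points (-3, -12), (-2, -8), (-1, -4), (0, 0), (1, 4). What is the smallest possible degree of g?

1

Forward differences of the values at s = -3, -2, -1, 0, 1:
  g  : -12  -8  -4  0  4
  Δ  : 4  4  4  4
  Δ^2: 0  0  0
  Δ^3: 0  0
  Δ^4: 0
The first differences are constant (4) and nonzero, while all higher differences vanish, so the minimal degree is 1.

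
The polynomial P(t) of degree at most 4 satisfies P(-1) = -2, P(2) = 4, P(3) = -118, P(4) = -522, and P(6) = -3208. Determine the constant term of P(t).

Write P(t) = at^4 + bt^3 + ct^2 + dt + e. Substituting each data point gives a linear system:
  a - b + c - d + e = -2
  16a + 8b + 4c + 2d + e = 4
  81a + 27b + 9c + 3d + e = -118
  256a + 64b + 16c + 4d + e = -522
  1296a + 216b + 36c + 6d + e = -3208
Solving the system yields a = -3, b = 2, c = 6, d = 5, e = 2.
So P(t) = -3t⁴ + 2t³ + 6t² + 5t + 2.
The constant term is 2.

2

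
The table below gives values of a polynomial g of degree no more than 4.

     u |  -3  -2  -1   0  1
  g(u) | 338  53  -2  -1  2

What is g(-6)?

Using the Lagrange interpolation formula with nodes -3, -2, -1, 0, 1:
  L_0(u) = (u + 2)(u + 1)u(u - 1) / 24
  L_1(u) = (u + 3)(u + 1)u(u - 1) / -6
  L_2(u) = (u + 3)(u + 2)u(u - 1) / 4
  L_3(u) = (u + 3)(u + 2)(u + 1)(u - 1) / -6
  L_4(u) = (u + 3)(u + 2)(u + 1)u / 24
Then g(u) = 338·L_0(u) + 53·L_1(u) - 2·L_2(u) - 1·L_3(u) + 2·L_4(u).
Expanding and collecting terms gives g(u) = 5u⁴ + u³ - 4u² + u - 1.
Evaluating at u = -6: g(-6) = 6113.

6113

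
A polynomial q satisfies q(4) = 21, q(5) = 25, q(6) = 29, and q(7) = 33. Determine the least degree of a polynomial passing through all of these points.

Forward differences of the values at s = 4, 5, 6, 7:
  q  : 21  25  29  33
  Δ  : 4  4  4
  Δ^2: 0  0
  Δ^3: 0
The first differences are constant (4) and nonzero, while all higher differences vanish, so the minimal degree is 1.

1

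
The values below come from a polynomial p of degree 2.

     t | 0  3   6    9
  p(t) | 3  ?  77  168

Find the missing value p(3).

The 3 known points determine the degree-2 polynomial uniquely.
Write p(t) = at^2 + bt + c. Substituting each data point gives a linear system:
  c = 3
  36a + 6b + c = 77
  81a + 9b + c = 168
Solving the system yields a = 2, b = 1/3, c = 3.
So p(t) = 2t^2 + (1/3)t + 3.
Then p(3) = 22.

22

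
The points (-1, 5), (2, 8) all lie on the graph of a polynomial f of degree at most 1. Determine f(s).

Write f(s) = as + b. Substituting each data point gives a linear system:
  -a + b = 5
  2a + b = 8
Solving the system yields a = 1, b = 6.
So f(s) = s + 6.
Check: f(-1) = 5. ✓

f(s) = s + 6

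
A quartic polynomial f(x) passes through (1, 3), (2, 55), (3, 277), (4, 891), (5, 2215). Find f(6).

4663

Write f(x) = ax^4 + bx^3 + cx^2 + dx + e. Substituting each data point gives a linear system:
  a + b + c + d + e = 3
  16a + 8b + 4c + 2d + e = 55
  81a + 27b + 9c + 3d + e = 277
  256a + 64b + 16c + 4d + e = 891
  625a + 125b + 25c + 5d + e = 2215
Solving the system yields a = 4, b = -3, c = 3, d = 4, e = -5.
So f(x) = 4x⁴ - 3x³ + 3x² + 4x - 5.
Then f(6) = 4663.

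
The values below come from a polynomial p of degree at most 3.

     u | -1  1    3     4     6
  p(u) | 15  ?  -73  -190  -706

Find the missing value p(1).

The 4 known points determine the degree-3 polynomial uniquely.
Write p(u) = au^3 + bu^2 + cu + d. Substituting each data point gives a linear system:
  -a + b - c + d = 15
  27a + 9b + 3c + d = -73
  64a + 16b + 4c + d = -190
  216a + 36b + 6c + d = -706
Solving the system yields a = -4, b = 5, c = -4, d = 2.
So p(u) = -4u³ + 5u² - 4u + 2.
Then p(1) = -1.

-1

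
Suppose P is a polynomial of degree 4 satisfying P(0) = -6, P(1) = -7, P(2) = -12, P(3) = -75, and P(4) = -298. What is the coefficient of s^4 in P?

Write P(s) = as^4 + bs^3 + cs^2 + ds + e. Substituting each data point gives a linear system:
  e = -6
  a + b + c + d + e = -7
  16a + 8b + 4c + 2d + e = -12
  81a + 27b + 9c + 3d + e = -75
  256a + 64b + 16c + 4d + e = -298
Solving the system yields a = -2, b = 3, c = 3, d = -5, e = -6.
So P(s) = -2s^4 + 3s^3 + 3s^2 - 5s - 6.
The leading coefficient is -2.

-2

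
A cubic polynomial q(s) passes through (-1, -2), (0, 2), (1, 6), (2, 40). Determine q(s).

Using the Lagrange interpolation formula with nodes -1, 0, 1, 2:
  L_0(s) = s(s - 1)(s - 2) / -6
  L_1(s) = (s + 1)(s - 1)(s - 2) / 2
  L_2(s) = (s + 1)s(s - 2) / -2
  L_3(s) = (s + 1)s(s - 1) / 6
Then q(s) = -2·L_0(s) + 2·L_1(s) + 6·L_2(s) + 40·L_3(s).
Expanding and collecting terms gives q(s) = 5s³ - s + 2.
Check: q(-1) = -2. ✓

q(s) = 5s^3 - s + 2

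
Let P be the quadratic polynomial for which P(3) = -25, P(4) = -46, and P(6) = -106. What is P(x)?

P(x) = -3x^2 + 2

Write P(x) = ax^2 + bx + c. Substituting each data point gives a linear system:
  9a + 3b + c = -25
  16a + 4b + c = -46
  36a + 6b + c = -106
Solving the system yields a = -3, b = 0, c = 2.
So P(x) = -3x^2 + 2.
Check: P(6) = -106. ✓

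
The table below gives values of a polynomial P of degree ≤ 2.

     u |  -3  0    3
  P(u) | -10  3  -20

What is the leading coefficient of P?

Write P(u) = au^2 + bu + c. Substituting each data point gives a linear system:
  9a - 3b + c = -10
  c = 3
  9a + 3b + c = -20
Solving the system yields a = -2, b = -5/3, c = 3.
So P(u) = -2u^2 - (5/3)u + 3.
The leading coefficient is -2.

-2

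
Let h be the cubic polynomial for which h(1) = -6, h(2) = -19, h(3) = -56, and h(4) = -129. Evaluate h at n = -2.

Using the Lagrange interpolation formula with nodes 1, 2, 3, 4:
  L_0(n) = (n - 2)(n - 3)(n - 4) / -6
  L_1(n) = (n - 1)(n - 3)(n - 4) / 2
  L_2(n) = (n - 1)(n - 2)(n - 4) / -2
  L_3(n) = (n - 1)(n - 2)(n - 3) / 6
Then h(n) = -6·L_0(n) - 19·L_1(n) - 56·L_2(n) - 129·L_3(n).
Expanding and collecting terms gives h(n) = -2n^3 + n - 5.
Evaluating at n = -2: h(-2) = 9.

9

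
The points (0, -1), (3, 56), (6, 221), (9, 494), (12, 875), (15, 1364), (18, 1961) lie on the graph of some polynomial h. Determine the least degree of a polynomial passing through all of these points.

Forward differences of the values at s = 0, 3, 6, 9, 12, 15, 18:
  h  : -1  56  221  494  875  1364  1961
  Δ  : 57  165  273  381  489  597
  Δ^2: 108  108  108  108  108
  Δ^3: 0  0  0  0
  Δ^4: 0  0  0
  Δ^5: 0  0
  Δ^6: 0
The second differences are constant (108) and nonzero, while all higher differences vanish, so the minimal degree is 2.

2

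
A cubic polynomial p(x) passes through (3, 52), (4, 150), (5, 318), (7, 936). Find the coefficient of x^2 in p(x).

-1

Write p(x) = ax^3 + bx^2 + cx + d. Substituting each data point gives a linear system:
  27a + 9b + 3c + d = 52
  64a + 16b + 4c + d = 150
  125a + 25b + 5c + d = 318
  343a + 49b + 7c + d = 936
Solving the system yields a = 3, b = -1, c = -6, d = -2.
So p(x) = 3x^3 - x^2 - 6x - 2.
The coefficient of x^2 is -1.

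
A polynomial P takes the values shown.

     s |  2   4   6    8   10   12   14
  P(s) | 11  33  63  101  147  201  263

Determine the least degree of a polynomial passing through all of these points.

2

Forward differences of the values at s = 2, 4, 6, 8, 10, 12, 14:
  P  : 11  33  63  101  147  201  263
  Δ  : 22  30  38  46  54  62
  Δ^2: 8  8  8  8  8
  Δ^3: 0  0  0  0
  Δ^4: 0  0  0
  Δ^5: 0  0
  Δ^6: 0
The second differences are constant (8) and nonzero, while all higher differences vanish, so the minimal degree is 2.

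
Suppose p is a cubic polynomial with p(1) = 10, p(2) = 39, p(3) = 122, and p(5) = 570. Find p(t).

Using the Lagrange interpolation formula with nodes 1, 2, 3, 5:
  L_0(t) = (t - 2)(t - 3)(t - 5) / -8
  L_1(t) = (t - 1)(t - 3)(t - 5) / 3
  L_2(t) = (t - 1)(t - 2)(t - 5) / -4
  L_3(t) = (t - 1)(t - 2)(t - 3) / 24
Then p(t) = 10·L_0(t) + 39·L_1(t) + 122·L_2(t) + 570·L_3(t).
Expanding and collecting terms gives p(t) = 5t^3 - 3t^2 + 3t + 5.
Check: p(3) = 122. ✓

p(t) = 5t^3 - 3t^2 + 3t + 5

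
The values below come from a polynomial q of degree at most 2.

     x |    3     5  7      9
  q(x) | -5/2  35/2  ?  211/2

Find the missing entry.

107/2

The 3 known points determine the degree-2 polynomial uniquely.
Write q(x) = ax^2 + bx + c. Substituting each data point gives a linear system:
  9a + 3b + c = -5/2
  25a + 5b + c = 35/2
  81a + 9b + c = 211/2
Solving the system yields a = 2, b = -6, c = -5/2.
So q(x) = 2x^2 - 6x - 5/2.
Then q(7) = 107/2.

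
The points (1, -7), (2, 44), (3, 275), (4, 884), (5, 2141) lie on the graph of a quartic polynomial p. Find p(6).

4388

Forward differences of the values at n = 1, 2, 3, 4, 5:
  p  : -7  44  275  884  2141
  Δ  : 51  231  609  1257
  Δ^2: 180  378  648
  Δ^3: 198  270
  Δ^4: 72
The fourth differences are constant, confirming degree 4.
Interpolating (Newton forward form) and evaluating at n = 6 gives p(6) = 4388.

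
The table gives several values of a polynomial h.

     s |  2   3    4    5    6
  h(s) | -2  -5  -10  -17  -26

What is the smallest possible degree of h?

2

Forward differences of the values at s = 2, 3, 4, 5, 6:
  h  : -2  -5  -10  -17  -26
  Δ  : -3  -5  -7  -9
  Δ^2: -2  -2  -2
  Δ^3: 0  0
  Δ^4: 0
The second differences are constant (-2) and nonzero, while all higher differences vanish, so the minimal degree is 2.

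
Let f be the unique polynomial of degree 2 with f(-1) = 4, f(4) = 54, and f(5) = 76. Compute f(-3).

12

Using the Lagrange interpolation formula with nodes -1, 4, 5:
  L_0(x) = (x - 4)(x - 5) / 30
  L_1(x) = (x + 1)(x - 5) / -5
  L_2(x) = (x + 1)(x - 4) / 6
Then f(x) = 4·L_0(x) + 54·L_1(x) + 76·L_2(x).
Expanding and collecting terms gives f(x) = 2x² + 4x + 6.
Evaluating at x = -3: f(-3) = 12.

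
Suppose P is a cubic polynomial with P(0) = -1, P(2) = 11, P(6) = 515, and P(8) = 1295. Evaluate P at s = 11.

Write P(s) = as^3 + bs^2 + cs + d. Substituting each data point gives a linear system:
  d = -1
  8a + 4b + 2c + d = 11
  216a + 36b + 6c + d = 515
  512a + 64b + 8c + d = 1295
Solving the system yields a = 3, b = -4, c = 2, d = -1.
So P(s) = 3s^3 - 4s^2 + 2s - 1.
Then P(11) = 3530.

3530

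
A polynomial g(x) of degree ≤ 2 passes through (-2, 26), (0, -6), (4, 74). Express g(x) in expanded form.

g(x) = 6x^2 - 4x - 6

Write g(x) = ax^2 + bx + c. Substituting each data point gives a linear system:
  4a - 2b + c = 26
  c = -6
  16a + 4b + c = 74
Solving the system yields a = 6, b = -4, c = -6.
So g(x) = 6x² - 4x - 6.
Check: g(0) = -6. ✓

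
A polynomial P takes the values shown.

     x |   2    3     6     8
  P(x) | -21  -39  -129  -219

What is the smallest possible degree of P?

2

Divided differences on the nodes 2, 3, 6, 8:
  order 0: -21  -39  -129  -219
  order 1: -18  -30  -45
  order 2: -3  -3
  order 3: 0
The order-2 divided differences are all -3 (nonzero) and every higher order vanishes, so the data lies on a polynomial of degree exactly 2.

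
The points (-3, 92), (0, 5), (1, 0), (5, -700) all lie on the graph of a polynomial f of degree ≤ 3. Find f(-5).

510

Using the Lagrange interpolation formula with nodes -3, 0, 1, 5:
  L_0(n) = n(n - 1)(n - 5) / -96
  L_1(n) = (n + 3)(n - 1)(n - 5) / 15
  L_2(n) = (n + 3)n(n - 5) / -16
  L_3(n) = (n + 3)n(n - 1) / 160
Then f(n) = 92·L_0(n) + 5·L_1(n) + 0·L_2(n) - 700·L_3(n).
Expanding and collecting terms gives f(n) = -5n^3 - 4n^2 + 4n + 5.
Evaluating at n = -5: f(-5) = 510.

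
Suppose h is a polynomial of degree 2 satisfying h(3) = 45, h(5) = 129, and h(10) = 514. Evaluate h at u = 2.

Write h(u) = au^2 + bu + c. Substituting each data point gives a linear system:
  9a + 3b + c = 45
  25a + 5b + c = 129
  100a + 10b + c = 514
Solving the system yields a = 5, b = 2, c = -6.
So h(u) = 5u^2 + 2u - 6.
Then h(2) = 18.

18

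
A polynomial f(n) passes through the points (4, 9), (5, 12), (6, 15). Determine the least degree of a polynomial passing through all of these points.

Forward differences of the values at n = 4, 5, 6:
  f  : 9  12  15
  Δ  : 3  3
  Δ^2: 0
The first differences are constant (3) and nonzero, while all higher differences vanish, so the minimal degree is 1.

1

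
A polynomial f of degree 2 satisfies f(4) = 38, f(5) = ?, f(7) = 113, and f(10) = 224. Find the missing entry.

59

The 3 known points determine the degree-2 polynomial uniquely.
Write f(x) = ax^2 + bx + c. Substituting each data point gives a linear system:
  16a + 4b + c = 38
  49a + 7b + c = 113
  100a + 10b + c = 224
Solving the system yields a = 2, b = 3, c = -6.
So f(x) = 2x^2 + 3x - 6.
Then f(5) = 59.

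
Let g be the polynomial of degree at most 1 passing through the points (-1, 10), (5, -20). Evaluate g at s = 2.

-5

Using the Lagrange interpolation formula with nodes -1, 5:
  L_0(s) = (s - 5) / -6
  L_1(s) = (s + 1) / 6
Then g(s) = 10·L_0(s) - 20·L_1(s).
Expanding and collecting terms gives g(s) = -5s + 5.
Evaluating at s = 2: g(2) = -5.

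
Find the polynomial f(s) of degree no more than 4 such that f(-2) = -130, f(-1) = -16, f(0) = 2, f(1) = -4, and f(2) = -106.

Write f(s) = as^4 + bs^3 + cs^2 + ds + e. Substituting each data point gives a linear system:
  16a - 8b + 4c - 2d + e = -130
  a - b + c - d + e = -16
  e = 2
  a + b + c + d + e = -4
  16a + 8b + 4c + 2d + e = -106
Solving the system yields a = -6, b = 0, c = -6, d = 6, e = 2.
So f(s) = -6s^4 - 6s^2 + 6s + 2.
Check: f(-1) = -16. ✓

f(s) = -6s^4 - 6s^2 + 6s + 2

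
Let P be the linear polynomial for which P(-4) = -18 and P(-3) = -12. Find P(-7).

Using the Lagrange interpolation formula with nodes -4, -3:
  L_0(s) = (s + 3) / -1
  L_1(s) = (s + 4) / 1
Then P(s) = -18·L_0(s) - 12·L_1(s).
Expanding and collecting terms gives P(s) = 6s + 6.
Evaluating at s = -7: P(-7) = -36.

-36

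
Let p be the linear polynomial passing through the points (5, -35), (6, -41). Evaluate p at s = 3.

Using the Lagrange interpolation formula with nodes 5, 6:
  L_0(s) = (s - 6) / -1
  L_1(s) = (s - 5) / 1
Then p(s) = -35·L_0(s) - 41·L_1(s).
Expanding and collecting terms gives p(s) = -6s - 5.
Evaluating at s = 3: p(3) = -23.

-23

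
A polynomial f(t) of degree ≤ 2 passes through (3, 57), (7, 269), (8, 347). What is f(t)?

f(t) = 5t^2 + 3t + 3

Using the Lagrange interpolation formula with nodes 3, 7, 8:
  L_0(t) = (t - 7)(t - 8) / 20
  L_1(t) = (t - 3)(t - 8) / -4
  L_2(t) = (t - 3)(t - 7) / 5
Then f(t) = 57·L_0(t) + 269·L_1(t) + 347·L_2(t).
Expanding and collecting terms gives f(t) = 5t^2 + 3t + 3.
Check: f(3) = 57. ✓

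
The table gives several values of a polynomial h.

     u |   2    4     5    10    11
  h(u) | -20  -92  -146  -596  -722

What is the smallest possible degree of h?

Divided differences on the nodes 2, 4, 5, 10, 11:
  order 0: -20  -92  -146  -596  -722
  order 1: -36  -54  -90  -126
  order 2: -6  -6  -6
  order 3: 0  0
  order 4: 0
The order-2 divided differences are all -6 (nonzero) and every higher order vanishes, so the data lies on a polynomial of degree exactly 2.

2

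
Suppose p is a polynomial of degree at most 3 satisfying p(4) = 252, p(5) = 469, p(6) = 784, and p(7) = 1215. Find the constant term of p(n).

Write p(n) = an^3 + bn^2 + cn + d. Substituting each data point gives a linear system:
  64a + 16b + 4c + d = 252
  125a + 25b + 5c + d = 469
  216a + 36b + 6c + d = 784
  343a + 49b + 7c + d = 1215
Solving the system yields a = 3, b = 4, c = -2, d = 4.
So p(n) = 3n^3 + 4n^2 - 2n + 4.
The constant term is 4.

4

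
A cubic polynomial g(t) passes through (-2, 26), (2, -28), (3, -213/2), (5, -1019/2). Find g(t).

Write g(t) = at^3 + bt^2 + ct + d. Substituting each data point gives a linear system:
  -8a + 4b - 2c + d = 26
  8a + 4b + 2c + d = -28
  27a + 9b + 3c + d = -213/2
  125a + 25b + 5c + d = -1019/2
Solving the system yields a = -4, b = -1, c = 5/2, d = 3.
So g(t) = -4t^3 - t^2 + (5/2)t + 3.
Check: g(3) = -213/2. ✓

g(t) = -4t^3 - t^2 + (5/2)t + 3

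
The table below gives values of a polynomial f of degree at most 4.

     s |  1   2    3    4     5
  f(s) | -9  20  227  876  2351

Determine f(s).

f(s) = 5s^4 - 6s^3 - 4s - 4

Write f(s) = as^4 + bs^3 + cs^2 + ds + e. Substituting each data point gives a linear system:
  a + b + c + d + e = -9
  16a + 8b + 4c + 2d + e = 20
  81a + 27b + 9c + 3d + e = 227
  256a + 64b + 16c + 4d + e = 876
  625a + 125b + 25c + 5d + e = 2351
Solving the system yields a = 5, b = -6, c = 0, d = -4, e = -4.
So f(s) = 5s^4 - 6s^3 - 4s - 4.
Check: f(4) = 876. ✓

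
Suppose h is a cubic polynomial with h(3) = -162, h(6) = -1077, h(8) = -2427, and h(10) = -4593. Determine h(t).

h(t) = -4t^3 - 6t^2 + t - 3

Write h(t) = at^3 + bt^2 + ct + d. Substituting each data point gives a linear system:
  27a + 9b + 3c + d = -162
  216a + 36b + 6c + d = -1077
  512a + 64b + 8c + d = -2427
  1000a + 100b + 10c + d = -4593
Solving the system yields a = -4, b = -6, c = 1, d = -3.
So h(t) = -4t^3 - 6t^2 + t - 3.
Check: h(8) = -2427. ✓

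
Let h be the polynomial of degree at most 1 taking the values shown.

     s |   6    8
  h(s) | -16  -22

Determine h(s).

Write h(s) = as + b. Substituting each data point gives a linear system:
  6a + b = -16
  8a + b = -22
Solving the system yields a = -3, b = 2.
So h(s) = -3s + 2.
Check: h(8) = -22. ✓

h(s) = -3s + 2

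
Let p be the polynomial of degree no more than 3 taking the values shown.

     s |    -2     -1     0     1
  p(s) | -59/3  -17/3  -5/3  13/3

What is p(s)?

p(s) = 2s^3 + s^2 + 3s - 5/3

Using the Lagrange interpolation formula with nodes -2, -1, 0, 1:
  L_0(s) = (s + 1)s(s - 1) / -6
  L_1(s) = (s + 2)s(s - 1) / 2
  L_2(s) = (s + 2)(s + 1)(s - 1) / -2
  L_3(s) = (s + 2)(s + 1)s / 6
Then p(s) = -59/3·L_0(s) - 17/3·L_1(s) - 5/3·L_2(s) + 13/3·L_3(s).
Expanding and collecting terms gives p(s) = 2s³ + s² + 3s - 5/3.
Check: p(0) = -5/3. ✓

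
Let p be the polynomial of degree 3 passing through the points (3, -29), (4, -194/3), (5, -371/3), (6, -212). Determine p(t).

Write p(t) = at^3 + bt^2 + ct + d. Substituting each data point gives a linear system:
  27a + 9b + 3c + d = -29
  64a + 16b + 4c + d = -194/3
  125a + 25b + 5c + d = -371/3
  216a + 36b + 6c + d = -212
Solving the system yields a = -1, b = 1/3, c = -1, d = -2.
So p(t) = -t^3 + (1/3)t^2 - t - 2.
Check: p(5) = -371/3. ✓

p(t) = -t^3 + (1/3)t^2 - t - 2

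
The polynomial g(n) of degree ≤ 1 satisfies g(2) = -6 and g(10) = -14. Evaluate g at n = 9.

-13

Write g(n) = an + b. Substituting each data point gives a linear system:
  2a + b = -6
  10a + b = -14
Solving the system yields a = -1, b = -4.
So g(n) = -n - 4.
Then g(9) = -13.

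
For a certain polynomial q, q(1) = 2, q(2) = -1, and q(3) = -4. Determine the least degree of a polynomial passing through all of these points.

Forward differences of the values at u = 1, 2, 3:
  q  : 2  -1  -4
  Δ  : -3  -3
  Δ^2: 0
The first differences are constant (-3) and nonzero, while all higher differences vanish, so the minimal degree is 1.

1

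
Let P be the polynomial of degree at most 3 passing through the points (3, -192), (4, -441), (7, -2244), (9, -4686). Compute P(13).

-13842

Using the Lagrange interpolation formula with nodes 3, 4, 7, 9:
  L_0(u) = (u - 4)(u - 7)(u - 9) / -24
  L_1(u) = (u - 3)(u - 7)(u - 9) / 15
  L_2(u) = (u - 3)(u - 4)(u - 9) / -24
  L_3(u) = (u - 3)(u - 4)(u - 7) / 60
Then P(u) = -192·L_0(u) - 441·L_1(u) - 2244·L_2(u) - 4686·L_3(u).
Expanding and collecting terms gives P(u) = -6u³ - 4u² + u + 3.
Evaluating at u = 13: P(13) = -13842.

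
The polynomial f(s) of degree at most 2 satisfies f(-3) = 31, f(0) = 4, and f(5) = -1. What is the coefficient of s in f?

Write f(s) = as^2 + bs + c. Substituting each data point gives a linear system:
  9a - 3b + c = 31
  c = 4
  25a + 5b + c = -1
Solving the system yields a = 1, b = -6, c = 4.
So f(s) = s^2 - 6s + 4.
The coefficient of s is -6.

-6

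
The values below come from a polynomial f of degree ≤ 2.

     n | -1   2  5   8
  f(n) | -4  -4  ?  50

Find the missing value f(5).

On equispaced nodes a degree-2 polynomial has vanishing third forward difference, so
  - f(-1) + 3·f(2) - 3·f(5) + f(8) = 0.
Substituting the known values and solving for f(5):
  -3·f(5) = -42
  f(5) = 14.

14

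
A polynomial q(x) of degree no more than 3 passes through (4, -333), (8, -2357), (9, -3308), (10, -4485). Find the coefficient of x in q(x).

2

Write q(x) = ax^3 + bx^2 + cx + d. Substituting each data point gives a linear system:
  64a + 16b + 4c + d = -333
  512a + 64b + 8c + d = -2357
  729a + 81b + 9c + d = -3308
  1000a + 100b + 10c + d = -4485
Solving the system yields a = -4, b = -5, c = 2, d = -5.
So q(x) = -4x^3 - 5x^2 + 2x - 5.
The coefficient of x is 2.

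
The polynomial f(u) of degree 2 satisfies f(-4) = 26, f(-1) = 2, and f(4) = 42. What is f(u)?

Write f(u) = au^2 + bu + c. Substituting each data point gives a linear system:
  16a - 4b + c = 26
  a - b + c = 2
  16a + 4b + c = 42
Solving the system yields a = 2, b = 2, c = 2.
So f(u) = 2u² + 2u + 2.
Check: f(-1) = 2. ✓

f(u) = 2u^2 + 2u + 2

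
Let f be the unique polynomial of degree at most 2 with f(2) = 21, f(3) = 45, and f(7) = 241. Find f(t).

f(t) = 5t^2 - t + 3

Using the Lagrange interpolation formula with nodes 2, 3, 7:
  L_0(t) = (t - 3)(t - 7) / 5
  L_1(t) = (t - 2)(t - 7) / -4
  L_2(t) = (t - 2)(t - 3) / 20
Then f(t) = 21·L_0(t) + 45·L_1(t) + 241·L_2(t).
Expanding and collecting terms gives f(t) = 5t² - t + 3.
Check: f(2) = 21. ✓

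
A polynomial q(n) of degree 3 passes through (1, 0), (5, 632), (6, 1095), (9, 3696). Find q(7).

Write q(n) = an^3 + bn^2 + cn + d. Substituting each data point gives a linear system:
  a + b + c + d = 0
  125a + 25b + 5c + d = 632
  216a + 36b + 6c + d = 1095
  729a + 81b + 9c + d = 3696
Solving the system yields a = 5, b = 1, c = -3, d = -3.
So q(n) = 5n^3 + n^2 - 3n - 3.
Then q(7) = 1740.

1740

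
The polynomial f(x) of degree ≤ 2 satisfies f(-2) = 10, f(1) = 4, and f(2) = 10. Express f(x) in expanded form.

Write f(x) = ax^2 + bx + c. Substituting each data point gives a linear system:
  4a - 2b + c = 10
  a + b + c = 4
  4a + 2b + c = 10
Solving the system yields a = 2, b = 0, c = 2.
So f(x) = 2x^2 + 2.
Check: f(1) = 4. ✓

f(x) = 2x^2 + 2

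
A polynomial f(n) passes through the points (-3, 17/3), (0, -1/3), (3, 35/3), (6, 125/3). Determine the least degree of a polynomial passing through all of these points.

Forward differences of the values at n = -3, 0, 3, 6:
  f  : 17/3  -1/3  35/3  125/3
  Δ  : -6  12  30
  Δ^2: 18  18
  Δ^3: 0
The second differences are constant (18) and nonzero, while all higher differences vanish, so the minimal degree is 2.

2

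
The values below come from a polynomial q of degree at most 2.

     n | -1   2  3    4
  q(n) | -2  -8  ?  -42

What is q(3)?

-22

The 3 known points determine the degree-2 polynomial uniquely.
Write q(n) = an^2 + bn + c. Substituting each data point gives a linear system:
  a - b + c = -2
  4a + 2b + c = -8
  16a + 4b + c = -42
Solving the system yields a = -3, b = 1, c = 2.
So q(n) = -3n^2 + n + 2.
Then q(3) = -22.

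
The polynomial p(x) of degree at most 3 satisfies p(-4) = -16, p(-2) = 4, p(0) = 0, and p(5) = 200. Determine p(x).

p(x) = x^3 + 3x^2

Write p(x) = ax^3 + bx^2 + cx + d. Substituting each data point gives a linear system:
  -64a + 16b - 4c + d = -16
  -8a + 4b - 2c + d = 4
  d = 0
  125a + 25b + 5c + d = 200
Solving the system yields a = 1, b = 3, c = 0, d = 0.
So p(x) = x^3 + 3x^2.
Check: p(-4) = -16. ✓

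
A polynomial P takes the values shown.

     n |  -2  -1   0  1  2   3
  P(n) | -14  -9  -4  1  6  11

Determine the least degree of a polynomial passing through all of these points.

Forward differences of the values at n = -2, -1, 0, 1, 2, 3:
  P  : -14  -9  -4  1  6  11
  Δ  : 5  5  5  5  5
  Δ^2: 0  0  0  0
  Δ^3: 0  0  0
  Δ^4: 0  0
  Δ^5: 0
The first differences are constant (5) and nonzero, while all higher differences vanish, so the minimal degree is 1.

1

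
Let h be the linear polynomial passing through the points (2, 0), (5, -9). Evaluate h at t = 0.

6

Write h(t) = at + b. Substituting each data point gives a linear system:
  2a + b = 0
  5a + b = -9
Solving the system yields a = -3, b = 6.
So h(t) = -3t + 6.
Then h(0) = 6.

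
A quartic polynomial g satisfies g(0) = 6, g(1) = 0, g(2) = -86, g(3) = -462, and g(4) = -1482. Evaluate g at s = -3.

-516

Write g(s) = as^4 + bs^3 + cs^2 + ds + e. Substituting each data point gives a linear system:
  e = 6
  a + b + c + d + e = 0
  16a + 8b + 4c + 2d + e = -86
  81a + 27b + 9c + 3d + e = -462
  256a + 64b + 16c + 4d + e = -1482
Solving the system yields a = -6, b = 1, c = -1, d = 0, e = 6.
So g(s) = -6s⁴ + s³ - s² + 6.
Then g(-3) = -516.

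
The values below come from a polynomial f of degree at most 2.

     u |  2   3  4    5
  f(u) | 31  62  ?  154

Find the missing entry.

The 3 known points determine the degree-2 polynomial uniquely.
Write f(u) = au^2 + bu + c. Substituting each data point gives a linear system:
  4a + 2b + c = 31
  9a + 3b + c = 62
  25a + 5b + c = 154
Solving the system yields a = 5, b = 6, c = -1.
So f(u) = 5u² + 6u - 1.
Then f(4) = 103.

103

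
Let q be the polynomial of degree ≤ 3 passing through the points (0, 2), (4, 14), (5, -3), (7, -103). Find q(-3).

77

Write q(t) = at^3 + bt^2 + ct + d. Substituting each data point gives a linear system:
  d = 2
  64a + 16b + 4c + d = 14
  125a + 25b + 5c + d = -3
  343a + 49b + 7c + d = -103
Solving the system yields a = -1, b = 5, c = -1, d = 2.
So q(t) = -t^3 + 5t^2 - t + 2.
Then q(-3) = 77.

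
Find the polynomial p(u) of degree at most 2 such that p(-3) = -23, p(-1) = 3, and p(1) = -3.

p(u) = -4u^2 - 3u + 4

Write p(u) = au^2 + bu + c. Substituting each data point gives a linear system:
  9a - 3b + c = -23
  a - b + c = 3
  a + b + c = -3
Solving the system yields a = -4, b = -3, c = 4.
So p(u) = -4u^2 - 3u + 4.
Check: p(1) = -3. ✓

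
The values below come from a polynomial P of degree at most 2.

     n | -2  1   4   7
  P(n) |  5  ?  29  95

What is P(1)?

-1

On equispaced nodes a degree-2 polynomial has vanishing third forward difference, so
  - P(-2) + 3·P(1) - 3·P(4) + P(7) = 0.
Substituting the known values and solving for P(1):
  3·P(1) = -3
  P(1) = -1.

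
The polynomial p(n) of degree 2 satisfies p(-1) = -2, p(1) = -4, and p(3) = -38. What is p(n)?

Using the Lagrange interpolation formula with nodes -1, 1, 3:
  L_0(n) = (n - 1)(n - 3) / 8
  L_1(n) = (n + 1)(n - 3) / -4
  L_2(n) = (n + 1)(n - 1) / 8
Then p(n) = -2·L_0(n) - 4·L_1(n) - 38·L_2(n).
Expanding and collecting terms gives p(n) = -4n^2 - n + 1.
Check: p(-1) = -2. ✓

p(n) = -4n^2 - n + 1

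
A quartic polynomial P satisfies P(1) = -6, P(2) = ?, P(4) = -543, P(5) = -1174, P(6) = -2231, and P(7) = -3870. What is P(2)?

-55

The 5 known points determine the degree-4 polynomial uniquely.
Write P(t) = at^4 + bt^3 + ct^2 + dt + e. Substituting each data point gives a linear system:
  a + b + c + d + e = -6
  256a + 64b + 16c + 4d + e = -543
  625a + 125b + 25c + 5d + e = -1174
  1296a + 216b + 36c + 6d + e = -2231
  2401a + 343b + 49c + 7d + e = -3870
Solving the system yields a = -1, b = -4, c = -2, d = 0, e = 1.
So P(t) = -t^4 - 4t^3 - 2t^2 + 1.
Then P(2) = -55.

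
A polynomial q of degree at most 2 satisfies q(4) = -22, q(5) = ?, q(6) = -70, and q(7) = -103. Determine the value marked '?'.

The 3 known points determine the degree-2 polynomial uniquely.
Write q(s) = as^2 + bs + c. Substituting each data point gives a linear system:
  16a + 4b + c = -22
  36a + 6b + c = -70
  49a + 7b + c = -103
Solving the system yields a = -3, b = 6, c = 2.
So q(s) = -3s^2 + 6s + 2.
Then q(5) = -43.

-43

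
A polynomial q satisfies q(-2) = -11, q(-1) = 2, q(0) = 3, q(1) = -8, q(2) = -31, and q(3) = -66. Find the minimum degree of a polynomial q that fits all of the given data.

2

Forward differences of the values at x = -2, -1, 0, 1, 2, 3:
  q  : -11  2  3  -8  -31  -66
  Δ  : 13  1  -11  -23  -35
  Δ^2: -12  -12  -12  -12
  Δ^3: 0  0  0
  Δ^4: 0  0
  Δ^5: 0
The second differences are constant (-12) and nonzero, while all higher differences vanish, so the minimal degree is 2.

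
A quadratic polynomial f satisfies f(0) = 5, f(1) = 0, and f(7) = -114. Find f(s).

f(s) = -2s^2 - 3s + 5

Write f(s) = as^2 + bs + c. Substituting each data point gives a linear system:
  c = 5
  a + b + c = 0
  49a + 7b + c = -114
Solving the system yields a = -2, b = -3, c = 5.
So f(s) = -2s^2 - 3s + 5.
Check: f(1) = 0. ✓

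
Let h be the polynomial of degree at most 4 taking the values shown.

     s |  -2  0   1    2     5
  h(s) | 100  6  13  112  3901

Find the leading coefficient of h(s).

6

Write h(s) = as^4 + bs^3 + cs^2 + ds + e. Substituting each data point gives a linear system:
  16a - 8b + 4c - 2d + e = 100
  e = 6
  a + b + c + d + e = 13
  16a + 8b + 4c + 2d + e = 112
  625a + 125b + 25c + 5d + e = 3901
Solving the system yields a = 6, b = 1, c = 1, d = -1, e = 6.
So h(s) = 6s^4 + s^3 + s^2 - s + 6.
The leading coefficient is 6.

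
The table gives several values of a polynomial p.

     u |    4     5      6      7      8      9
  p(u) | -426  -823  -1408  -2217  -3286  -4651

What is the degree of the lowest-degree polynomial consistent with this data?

3

Forward differences of the values at u = 4, 5, 6, 7, 8, 9:
  p  : -426  -823  -1408  -2217  -3286  -4651
  Δ  : -397  -585  -809  -1069  -1365
  Δ^2: -188  -224  -260  -296
  Δ^3: -36  -36  -36
  Δ^4: 0  0
  Δ^5: 0
The third differences are constant (-36) and nonzero, while all higher differences vanish, so the minimal degree is 3.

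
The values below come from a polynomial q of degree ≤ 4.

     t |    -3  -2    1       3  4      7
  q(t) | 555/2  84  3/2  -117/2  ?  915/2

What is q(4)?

The 5 known points determine the degree-4 polynomial uniquely.
Write q(t) = at^4 + bt^3 + ct^2 + dt + e. Substituting each data point gives a linear system:
  81a - 27b + 9c - 3d + e = 555/2
  16a - 8b + 4c - 2d + e = 84
  a + b + c + d + e = 3/2
  81a + 27b + 9c + 3d + e = -117/2
  2401a + 343b + 49c + 7d + e = 915/2
Solving the system yields a = 1, b = -6, c = 5/2, d = -2, e = 6.
So q(t) = t^4 - 6t^3 + (5/2)t^2 - 2t + 6.
Then q(4) = -90.

-90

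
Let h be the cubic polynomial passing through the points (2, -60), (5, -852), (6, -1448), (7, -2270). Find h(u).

h(u) = -6u^3 - 5u^2 + 5u - 2

Write h(u) = au^3 + bu^2 + cu + d. Substituting each data point gives a linear system:
  8a + 4b + 2c + d = -60
  125a + 25b + 5c + d = -852
  216a + 36b + 6c + d = -1448
  343a + 49b + 7c + d = -2270
Solving the system yields a = -6, b = -5, c = 5, d = -2.
So h(u) = -6u^3 - 5u^2 + 5u - 2.
Check: h(7) = -2270. ✓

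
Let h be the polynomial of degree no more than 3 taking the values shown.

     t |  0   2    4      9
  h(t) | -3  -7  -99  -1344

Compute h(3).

-36

Using the Lagrange interpolation formula with nodes 0, 2, 4, 9:
  L_0(t) = (t - 2)(t - 4)(t - 9) / -72
  L_1(t) = t(t - 4)(t - 9) / 28
  L_2(t) = t(t - 2)(t - 9) / -40
  L_3(t) = t(t - 2)(t - 4) / 315
Then h(t) = -3·L_0(t) - 7·L_1(t) - 99·L_2(t) - 1344·L_3(t).
Expanding and collecting terms gives h(t) = -2t^3 + t^2 + 4t - 3.
Evaluating at t = 3: h(3) = -36.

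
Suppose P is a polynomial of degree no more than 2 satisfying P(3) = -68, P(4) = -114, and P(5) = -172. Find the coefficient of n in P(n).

-4

Write P(n) = an^2 + bn + c. Substituting each data point gives a linear system:
  9a + 3b + c = -68
  16a + 4b + c = -114
  25a + 5b + c = -172
Solving the system yields a = -6, b = -4, c = -2.
So P(n) = -6n² - 4n - 2.
The coefficient of n is -4.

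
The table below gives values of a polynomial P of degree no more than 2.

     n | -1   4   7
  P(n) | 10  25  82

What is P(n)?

Write P(n) = an^2 + bn + c. Substituting each data point gives a linear system:
  a - b + c = 10
  16a + 4b + c = 25
  49a + 7b + c = 82
Solving the system yields a = 2, b = -3, c = 5.
So P(n) = 2n^2 - 3n + 5.
Check: P(-1) = 10. ✓

P(n) = 2n^2 - 3n + 5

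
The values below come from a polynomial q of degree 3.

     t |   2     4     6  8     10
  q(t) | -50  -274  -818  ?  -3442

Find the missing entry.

-1826

On equispaced nodes a degree-3 polynomial has vanishing fourth forward difference, so
  q(2) - 4·q(4) + 6·q(6) - 4·q(8) + q(10) = 0.
Substituting the known values and solving for q(8):
  -4·q(8) = 7304
  q(8) = -1826.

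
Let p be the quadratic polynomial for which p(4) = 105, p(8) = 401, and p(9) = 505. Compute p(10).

621

Write p(t) = at^2 + bt + c. Substituting each data point gives a linear system:
  16a + 4b + c = 105
  64a + 8b + c = 401
  81a + 9b + c = 505
Solving the system yields a = 6, b = 2, c = 1.
So p(t) = 6t^2 + 2t + 1.
Then p(10) = 621.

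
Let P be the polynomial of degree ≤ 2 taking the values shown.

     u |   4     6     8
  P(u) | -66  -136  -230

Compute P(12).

-490

Forward differences of the values at u = 4, 6, 8:
  P  : -66  -136  -230
  Δ  : -70  -94
  Δ^2: -24
The second differences are constant, confirming degree 2.
Interpolating (Newton forward form) and evaluating at u = 12 gives P(12) = -490.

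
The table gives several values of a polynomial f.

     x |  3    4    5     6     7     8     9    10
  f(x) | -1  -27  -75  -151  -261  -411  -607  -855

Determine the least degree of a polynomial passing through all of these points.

3

Forward differences of the values at x = 3, 4, 5, 6, 7, 8, 9, 10:
  f  : -1  -27  -75  -151  -261  -411  -607  -855
  Δ  : -26  -48  -76  -110  -150  -196  -248
  Δ^2: -22  -28  -34  -40  -46  -52
  Δ^3: -6  -6  -6  -6  -6
  Δ^4: 0  0  0  0
  Δ^5: 0  0  0
  Δ^6: 0  0
  Δ^7: 0
The third differences are constant (-6) and nonzero, while all higher differences vanish, so the minimal degree is 3.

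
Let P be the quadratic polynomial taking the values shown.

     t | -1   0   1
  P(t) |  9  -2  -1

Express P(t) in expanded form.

Write P(t) = at^2 + bt + c. Substituting each data point gives a linear system:
  a - b + c = 9
  c = -2
  a + b + c = -1
Solving the system yields a = 6, b = -5, c = -2.
So P(t) = 6t^2 - 5t - 2.
Check: P(-1) = 9. ✓

P(t) = 6t^2 - 5t - 2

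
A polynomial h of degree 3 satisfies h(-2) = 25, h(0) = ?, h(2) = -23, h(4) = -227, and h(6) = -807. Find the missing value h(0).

-3

The 4 known points determine the degree-3 polynomial uniquely.
Write h(u) = au^3 + bu^2 + cu + d. Substituting each data point gives a linear system:
  -8a + 4b - 2c + d = 25
  8a + 4b + 2c + d = -23
  64a + 16b + 4c + d = -227
  216a + 36b + 6c + d = -807
Solving the system yields a = -4, b = 1, c = 4, d = -3.
So h(u) = -4u^3 + u^2 + 4u - 3.
Then h(0) = -3.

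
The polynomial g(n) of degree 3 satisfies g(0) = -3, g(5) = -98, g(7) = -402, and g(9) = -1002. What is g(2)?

Using the Lagrange interpolation formula with nodes 0, 5, 7, 9:
  L_0(n) = (n - 5)(n - 7)(n - 9) / -315
  L_1(n) = n(n - 7)(n - 9) / 40
  L_2(n) = n(n - 5)(n - 9) / -28
  L_3(n) = n(n - 5)(n - 7) / 72
Then g(n) = -3·L_0(n) - 98·L_1(n) - 402·L_2(n) - 1002·L_3(n).
Expanding and collecting terms gives g(n) = -2n^3 + 5n^2 + 6n - 3.
Evaluating at n = 2: g(2) = 13.

13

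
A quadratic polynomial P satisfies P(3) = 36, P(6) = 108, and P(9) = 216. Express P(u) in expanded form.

P(u) = 2u^2 + 6u

Using the Lagrange interpolation formula with nodes 3, 6, 9:
  L_0(u) = (u - 6)(u - 9) / 18
  L_1(u) = (u - 3)(u - 9) / -9
  L_2(u) = (u - 3)(u - 6) / 18
Then P(u) = 36·L_0(u) + 108·L_1(u) + 216·L_2(u).
Expanding and collecting terms gives P(u) = 2u² + 6u.
Check: P(3) = 36. ✓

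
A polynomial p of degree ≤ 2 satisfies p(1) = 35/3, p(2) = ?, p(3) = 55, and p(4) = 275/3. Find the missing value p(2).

On equispaced nodes a degree-2 polynomial has vanishing third forward difference, so
  - p(1) + 3·p(2) - 3·p(3) + p(4) = 0.
Substituting the known values and solving for p(2):
  3·p(2) = 85
  p(2) = 85/3.

85/3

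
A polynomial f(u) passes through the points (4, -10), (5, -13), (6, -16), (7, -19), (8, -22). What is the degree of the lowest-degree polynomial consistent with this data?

Forward differences of the values at u = 4, 5, 6, 7, 8:
  f  : -10  -13  -16  -19  -22
  Δ  : -3  -3  -3  -3
  Δ^2: 0  0  0
  Δ^3: 0  0
  Δ^4: 0
The first differences are constant (-3) and nonzero, while all higher differences vanish, so the minimal degree is 1.

1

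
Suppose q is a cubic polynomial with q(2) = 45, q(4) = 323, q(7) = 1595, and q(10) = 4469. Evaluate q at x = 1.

Using the Lagrange interpolation formula with nodes 2, 4, 7, 10:
  L_0(x) = (x - 4)(x - 7)(x - 10) / -80
  L_1(x) = (x - 2)(x - 7)(x - 10) / 36
  L_2(x) = (x - 2)(x - 4)(x - 10) / -45
  L_3(x) = (x - 2)(x - 4)(x - 7) / 144
Then q(x) = 45·L_0(x) + 323·L_1(x) + 1595·L_2(x) + 4469·L_3(x).
Expanding and collecting terms gives q(x) = 4x^3 + 5x^2 - 3x - 1.
Evaluating at x = 1: q(1) = 5.

5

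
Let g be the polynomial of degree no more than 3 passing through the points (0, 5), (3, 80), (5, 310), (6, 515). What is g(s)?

g(s) = 2s^3 + 2s^2 + s + 5

Using the Lagrange interpolation formula with nodes 0, 3, 5, 6:
  L_0(s) = (s - 3)(s - 5)(s - 6) / -90
  L_1(s) = s(s - 5)(s - 6) / 18
  L_2(s) = s(s - 3)(s - 6) / -10
  L_3(s) = s(s - 3)(s - 5) / 18
Then g(s) = 5·L_0(s) + 80·L_1(s) + 310·L_2(s) + 515·L_3(s).
Expanding and collecting terms gives g(s) = 2s^3 + 2s^2 + s + 5.
Check: g(5) = 310. ✓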